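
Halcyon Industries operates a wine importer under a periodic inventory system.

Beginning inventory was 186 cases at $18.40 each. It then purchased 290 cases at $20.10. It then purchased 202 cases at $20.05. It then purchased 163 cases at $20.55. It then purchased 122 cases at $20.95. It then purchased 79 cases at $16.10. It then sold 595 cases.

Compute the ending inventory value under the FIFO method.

Sale 1 (595) [FIFO — oldest first]: 186 @ $18.40 + 290 @ $20.10 + 119 @ $20.05 = $11,637.35
Ending inventory: 83 @ $20.05 + 163 @ $20.55 + 122 @ $20.95 + 79 @ $16.10 = $8,841.60

Ending inventory = $8,841.60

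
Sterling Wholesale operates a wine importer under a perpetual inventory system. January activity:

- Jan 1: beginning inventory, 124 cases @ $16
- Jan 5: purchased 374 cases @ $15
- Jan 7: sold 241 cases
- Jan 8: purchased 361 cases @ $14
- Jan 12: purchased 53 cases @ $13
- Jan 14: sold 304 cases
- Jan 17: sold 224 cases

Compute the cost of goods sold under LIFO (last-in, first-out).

COGS = $11,068

Jan 7, 241 sold [LIFO — newest first]: 241 @ $15 = $3,615
Jan 14, 304 sold [LIFO — newest first]: 53 @ $13 + 251 @ $14 = $4,203
Jan 17, 224 sold [LIFO — newest first]: 110 @ $14 + 114 @ $15 = $3,250
Total COGS = $3,615 + $4,203 + $3,250 = $11,068
Ending inventory: 124 @ $16 + 19 @ $15 = $2,269
Check: goods available $13,337 = COGS $11,068 + ending $2,269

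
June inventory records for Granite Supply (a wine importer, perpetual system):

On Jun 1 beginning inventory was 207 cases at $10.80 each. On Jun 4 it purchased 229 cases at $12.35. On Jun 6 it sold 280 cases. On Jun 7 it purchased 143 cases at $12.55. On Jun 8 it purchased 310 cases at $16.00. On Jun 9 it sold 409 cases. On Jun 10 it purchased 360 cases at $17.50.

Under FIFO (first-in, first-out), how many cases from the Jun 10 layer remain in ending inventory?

360

Jun 6, 280 sold [FIFO — oldest first]: 207 @ $10.80 + 73 @ $12.35 = $3,137.15
Jun 9, 409 sold [FIFO — oldest first]: 156 @ $12.35 + 143 @ $12.55 + 110 @ $16.00 = $5,481.25
Total COGS = $3,137.15 + $5,481.25 = $8,618.40
Ending inventory: 200 @ $16.00 + 360 @ $17.50 = $9,500.00
Check: goods available $18,118.40 = COGS $8,618.40 + ending $9,500.00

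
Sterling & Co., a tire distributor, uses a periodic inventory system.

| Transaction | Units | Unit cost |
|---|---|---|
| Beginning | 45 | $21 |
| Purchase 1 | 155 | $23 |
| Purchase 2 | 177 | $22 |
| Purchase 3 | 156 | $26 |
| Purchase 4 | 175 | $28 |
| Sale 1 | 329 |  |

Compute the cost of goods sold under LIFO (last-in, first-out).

COGS = $8,904

Sale 1 (329) [LIFO — newest first]: 175 @ $28 + 154 @ $26 = $8,904
Ending inventory: 45 @ $21 + 155 @ $23 + 177 @ $22 + 2 @ $26 = $8,456
Check: goods available $17,360 = COGS $8,904 + ending $8,456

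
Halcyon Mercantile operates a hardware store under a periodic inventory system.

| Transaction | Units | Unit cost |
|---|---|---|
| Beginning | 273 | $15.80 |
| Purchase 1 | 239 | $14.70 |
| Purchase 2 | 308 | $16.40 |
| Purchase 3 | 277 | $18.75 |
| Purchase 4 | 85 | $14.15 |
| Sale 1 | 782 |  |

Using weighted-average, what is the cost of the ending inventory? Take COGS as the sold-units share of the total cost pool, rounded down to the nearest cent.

Sale 1, sell 782: 782/1182 × $19,274.40 → $12,751.76
Ending inventory (cost pool remaining) = $6,522.64

Ending inventory = $6,522.64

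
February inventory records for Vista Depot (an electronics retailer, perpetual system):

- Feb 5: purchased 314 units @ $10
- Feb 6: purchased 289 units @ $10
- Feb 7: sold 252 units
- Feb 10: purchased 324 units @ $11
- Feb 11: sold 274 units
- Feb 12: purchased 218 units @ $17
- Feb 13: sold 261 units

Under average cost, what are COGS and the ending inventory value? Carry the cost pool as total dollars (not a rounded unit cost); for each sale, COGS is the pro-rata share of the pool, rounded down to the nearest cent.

COGS = $8,726.11; ending inventory = $4,573.89

After Feb 5: 314 on hand, pool $3,140.00 (≈ $10.0000 each)
After Feb 6: 603 on hand, pool $6,030.00 (≈ $10.0000 each)
Feb 7, sell 252: 252/603 × $6,030.00 → $2,520.00
After Feb 10: 675 on hand, pool $7,074.00 (≈ $10.4800 each)
Feb 11, sell 274: 274/675 × $7,074.00 → $2,871.52
After Feb 12: 619 on hand, pool $7,908.48 (≈ $12.7762 each)
Feb 13, sell 261: 261/619 × $7,908.48 → $3,334.59
Total COGS = $2,520.00 + $2,871.52 + $3,334.59 = $8,726.11
Ending inventory (cost pool remaining) = $4,573.89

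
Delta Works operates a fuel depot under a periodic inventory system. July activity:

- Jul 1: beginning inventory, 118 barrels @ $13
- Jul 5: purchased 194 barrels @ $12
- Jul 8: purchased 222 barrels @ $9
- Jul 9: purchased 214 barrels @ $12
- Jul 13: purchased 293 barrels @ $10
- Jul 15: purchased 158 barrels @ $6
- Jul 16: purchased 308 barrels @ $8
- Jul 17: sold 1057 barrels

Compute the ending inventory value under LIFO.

Ending inventory = $5,104

Jul 17, 1057 sold [LIFO — newest first]: 308 @ $8 + 158 @ $6 + 293 @ $10 + 214 @ $12 + 84 @ $9 = $9,666
Ending inventory: 118 @ $13 + 194 @ $12 + 138 @ $9 = $5,104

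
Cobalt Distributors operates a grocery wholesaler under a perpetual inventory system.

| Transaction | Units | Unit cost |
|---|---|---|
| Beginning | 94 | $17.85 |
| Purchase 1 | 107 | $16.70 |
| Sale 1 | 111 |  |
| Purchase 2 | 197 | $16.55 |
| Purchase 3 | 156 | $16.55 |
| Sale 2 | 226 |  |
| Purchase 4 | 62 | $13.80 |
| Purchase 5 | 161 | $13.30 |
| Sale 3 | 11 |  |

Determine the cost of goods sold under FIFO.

COGS = $5,897.65

Sale 1 (111) [FIFO — oldest first]: 94 @ $17.85 + 17 @ $16.70 = $1,961.80
Sale 2 (226) [FIFO — oldest first]: 90 @ $16.70 + 136 @ $16.55 = $3,753.80
Sale 3 (11) [FIFO — oldest first]: 11 @ $16.55 = $182.05
Total COGS = $1,961.80 + $3,753.80 + $182.05 = $5,897.65
Ending inventory: 50 @ $16.55 + 156 @ $16.55 + 62 @ $13.80 + 161 @ $13.30 = $6,406.20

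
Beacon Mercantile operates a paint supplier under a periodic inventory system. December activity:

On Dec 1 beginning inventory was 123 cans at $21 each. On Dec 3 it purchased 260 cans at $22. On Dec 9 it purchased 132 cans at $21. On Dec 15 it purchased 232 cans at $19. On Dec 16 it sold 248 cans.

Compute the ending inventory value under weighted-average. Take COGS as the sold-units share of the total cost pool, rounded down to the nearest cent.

Dec 16, sell 248: 248/747 × $15,483.00 → $5,140.27
Ending inventory (cost pool remaining) = $10,342.73

Ending inventory = $10,342.73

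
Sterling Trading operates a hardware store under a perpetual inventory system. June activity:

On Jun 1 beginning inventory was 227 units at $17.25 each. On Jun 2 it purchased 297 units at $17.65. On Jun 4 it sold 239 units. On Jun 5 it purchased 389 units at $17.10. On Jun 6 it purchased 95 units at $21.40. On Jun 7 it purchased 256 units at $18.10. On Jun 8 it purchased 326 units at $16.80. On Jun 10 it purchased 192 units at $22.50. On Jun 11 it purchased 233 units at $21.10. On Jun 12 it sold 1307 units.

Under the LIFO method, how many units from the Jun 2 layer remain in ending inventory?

58

Jun 4, 239 sold [LIFO — newest first]: 239 @ $17.65 = $4,218.35
Jun 12, 1307 sold [LIFO — newest first]: 233 @ $21.10 + 192 @ $22.50 + 326 @ $16.80 + 256 @ $18.10 + 95 @ $21.40 + 205 @ $17.10 = $24,885.20
Total COGS = $4,218.35 + $24,885.20 = $29,103.55
Ending inventory: 227 @ $17.25 + 58 @ $17.65 + 184 @ $17.10 = $8,085.85
Check: goods available $37,189.40 = COGS $29,103.55 + ending $8,085.85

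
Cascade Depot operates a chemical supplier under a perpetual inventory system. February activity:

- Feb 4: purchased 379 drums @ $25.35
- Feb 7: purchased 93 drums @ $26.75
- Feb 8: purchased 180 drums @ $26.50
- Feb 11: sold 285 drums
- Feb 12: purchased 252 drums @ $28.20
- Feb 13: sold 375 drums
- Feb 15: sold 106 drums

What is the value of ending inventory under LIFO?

Feb 11, 285 sold [LIFO — newest first]: 180 @ $26.50 + 93 @ $26.75 + 12 @ $25.35 = $7,561.95
Feb 13, 375 sold [LIFO — newest first]: 252 @ $28.20 + 123 @ $25.35 = $10,224.45
Feb 15, 106 sold [LIFO — newest first]: 106 @ $25.35 = $2,687.10
Total COGS = $7,561.95 + $10,224.45 + $2,687.10 = $20,473.50
Ending inventory: 138 @ $25.35 = $3,498.30

Ending inventory = $3,498.30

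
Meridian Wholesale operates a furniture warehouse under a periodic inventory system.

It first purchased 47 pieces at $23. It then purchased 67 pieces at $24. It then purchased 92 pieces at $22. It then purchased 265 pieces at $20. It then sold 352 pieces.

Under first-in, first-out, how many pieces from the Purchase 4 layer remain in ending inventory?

119

Sale 1 (352) [FIFO — oldest first]: 47 @ $23 + 67 @ $24 + 92 @ $22 + 146 @ $20 = $7,633
Ending inventory: 119 @ $20 = $2,380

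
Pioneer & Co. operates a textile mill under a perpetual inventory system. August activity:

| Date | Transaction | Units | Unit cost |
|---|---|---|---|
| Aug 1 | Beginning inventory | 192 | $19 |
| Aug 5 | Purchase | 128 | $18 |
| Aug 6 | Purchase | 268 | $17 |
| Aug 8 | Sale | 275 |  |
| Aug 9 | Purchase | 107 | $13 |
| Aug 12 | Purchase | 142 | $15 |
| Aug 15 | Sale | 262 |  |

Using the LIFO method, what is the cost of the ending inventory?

Aug 8, 275 sold [LIFO — newest first]: 268 @ $17 + 7 @ $18 = $4,682
Aug 15, 262 sold [LIFO — newest first]: 142 @ $15 + 107 @ $13 + 13 @ $18 = $3,755
Total COGS = $4,682 + $3,755 = $8,437
Ending inventory: 192 @ $19 + 108 @ $18 = $5,592

Ending inventory = $5,592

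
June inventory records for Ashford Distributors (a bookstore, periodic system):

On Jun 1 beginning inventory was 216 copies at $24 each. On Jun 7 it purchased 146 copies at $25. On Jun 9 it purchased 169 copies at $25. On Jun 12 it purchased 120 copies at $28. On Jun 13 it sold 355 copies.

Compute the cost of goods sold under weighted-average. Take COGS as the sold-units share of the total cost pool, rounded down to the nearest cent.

COGS = $8,953.52

Jun 13, sell 355: 355/651 × $16,419.00 → $8,953.52
Ending inventory (cost pool remaining) = $7,465.48
Check: goods available $16,419.00 = COGS $8,953.52 + ending $7,465.48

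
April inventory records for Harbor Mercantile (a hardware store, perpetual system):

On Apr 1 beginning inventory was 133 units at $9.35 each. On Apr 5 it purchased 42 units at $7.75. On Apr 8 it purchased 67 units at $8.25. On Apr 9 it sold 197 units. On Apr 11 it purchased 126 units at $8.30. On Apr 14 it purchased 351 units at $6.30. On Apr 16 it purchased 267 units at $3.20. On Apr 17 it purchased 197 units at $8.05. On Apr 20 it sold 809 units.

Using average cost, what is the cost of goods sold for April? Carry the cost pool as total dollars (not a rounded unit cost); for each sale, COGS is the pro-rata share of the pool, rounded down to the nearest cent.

After Apr 1: 133 on hand, pool $1,243.55 (≈ $9.3500 each)
After Apr 5: 175 on hand, pool $1,569.05 (≈ $8.9660 each)
After Apr 8: 242 on hand, pool $2,121.80 (≈ $8.7678 each)
Apr 9, sell 197: 197/242 × $2,121.80 → $1,727.25
After Apr 11: 171 on hand, pool $1,440.35 (≈ $8.4231 each)
After Apr 14: 522 on hand, pool $3,651.65 (≈ $6.9955 each)
After Apr 16: 789 on hand, pool $4,506.05 (≈ $5.7111 each)
After Apr 17: 986 on hand, pool $6,091.90 (≈ $6.1784 each)
Apr 20, sell 809: 809/986 × $6,091.90 → $4,998.32
Total COGS = $1,727.25 + $4,998.32 = $6,725.57
Ending inventory (cost pool remaining) = $1,093.58

COGS = $6,725.57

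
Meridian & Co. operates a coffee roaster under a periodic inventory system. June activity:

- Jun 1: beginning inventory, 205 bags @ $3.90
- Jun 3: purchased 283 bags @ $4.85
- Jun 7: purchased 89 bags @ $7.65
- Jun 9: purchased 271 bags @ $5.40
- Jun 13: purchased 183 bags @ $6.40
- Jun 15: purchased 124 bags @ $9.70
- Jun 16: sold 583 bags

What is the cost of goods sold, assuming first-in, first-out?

Jun 16, 583 sold [FIFO — oldest first]: 205 @ $3.90 + 283 @ $4.85 + 89 @ $7.65 + 6 @ $5.40 = $2,885.30
Ending inventory: 265 @ $5.40 + 183 @ $6.40 + 124 @ $9.70 = $3,805.00

COGS = $2,885.30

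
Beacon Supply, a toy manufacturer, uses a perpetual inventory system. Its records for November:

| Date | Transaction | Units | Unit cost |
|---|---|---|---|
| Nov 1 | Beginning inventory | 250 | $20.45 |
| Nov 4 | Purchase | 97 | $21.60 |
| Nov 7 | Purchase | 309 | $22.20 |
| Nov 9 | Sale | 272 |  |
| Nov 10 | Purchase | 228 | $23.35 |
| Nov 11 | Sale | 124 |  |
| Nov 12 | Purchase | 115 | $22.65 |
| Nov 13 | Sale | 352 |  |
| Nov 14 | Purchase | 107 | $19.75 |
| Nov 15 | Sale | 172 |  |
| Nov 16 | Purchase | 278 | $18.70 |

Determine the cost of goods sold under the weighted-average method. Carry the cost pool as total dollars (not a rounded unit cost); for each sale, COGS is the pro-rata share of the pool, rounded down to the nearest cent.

After Nov 1: 250 on hand, pool $5,112.50 (≈ $20.4500 each)
After Nov 4: 347 on hand, pool $7,207.70 (≈ $20.7715 each)
After Nov 7: 656 on hand, pool $14,067.50 (≈ $21.4444 each)
Nov 9, sell 272: 272/656 × $14,067.50 → $5,832.86
After Nov 10: 612 on hand, pool $13,558.44 (≈ $22.1543 each)
Nov 11, sell 124: 124/612 × $13,558.44 → $2,747.13
After Nov 12: 603 on hand, pool $13,416.06 (≈ $22.2489 each)
Nov 13, sell 352: 352/603 × $13,416.06 → $7,831.59
After Nov 14: 358 on hand, pool $7,697.72 (≈ $21.5020 each)
Nov 15, sell 172: 172/358 × $7,697.72 → $3,698.34
After Nov 16: 464 on hand, pool $9,197.98 (≈ $19.8232 each)
Total COGS = $5,832.86 + $2,747.13 + $7,831.59 + $3,698.34 = $20,109.92
Ending inventory (cost pool remaining) = $9,197.98
Check: goods available $29,307.90 = COGS $20,109.92 + ending $9,197.98

COGS = $20,109.92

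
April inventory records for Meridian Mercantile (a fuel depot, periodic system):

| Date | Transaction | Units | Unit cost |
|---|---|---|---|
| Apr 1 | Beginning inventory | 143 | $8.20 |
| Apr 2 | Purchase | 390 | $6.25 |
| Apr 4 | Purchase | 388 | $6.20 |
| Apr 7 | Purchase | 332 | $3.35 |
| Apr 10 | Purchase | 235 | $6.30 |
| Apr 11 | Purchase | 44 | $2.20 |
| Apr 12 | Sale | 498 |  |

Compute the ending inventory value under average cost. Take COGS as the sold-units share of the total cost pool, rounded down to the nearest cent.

Apr 12, sell 498: 498/1532 × $8,705.20 → $2,829.75
Ending inventory (cost pool remaining) = $5,875.45
Check: goods available $8,705.20 = COGS $2,829.75 + ending $5,875.45

Ending inventory = $5,875.45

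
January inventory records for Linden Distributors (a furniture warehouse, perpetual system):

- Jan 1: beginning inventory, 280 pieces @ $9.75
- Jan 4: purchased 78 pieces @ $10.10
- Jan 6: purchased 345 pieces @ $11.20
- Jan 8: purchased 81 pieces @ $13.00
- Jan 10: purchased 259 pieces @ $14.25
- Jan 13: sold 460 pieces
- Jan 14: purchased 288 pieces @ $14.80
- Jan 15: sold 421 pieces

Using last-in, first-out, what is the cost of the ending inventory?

Ending inventory = $4,548.20

Jan 13, 460 sold [LIFO — newest first]: 259 @ $14.25 + 81 @ $13.00 + 120 @ $11.20 = $6,087.75
Jan 15, 421 sold [LIFO — newest first]: 288 @ $14.80 + 133 @ $11.20 = $5,752.00
Total COGS = $6,087.75 + $5,752.00 = $11,839.75
Ending inventory: 280 @ $9.75 + 78 @ $10.10 + 92 @ $11.20 = $4,548.20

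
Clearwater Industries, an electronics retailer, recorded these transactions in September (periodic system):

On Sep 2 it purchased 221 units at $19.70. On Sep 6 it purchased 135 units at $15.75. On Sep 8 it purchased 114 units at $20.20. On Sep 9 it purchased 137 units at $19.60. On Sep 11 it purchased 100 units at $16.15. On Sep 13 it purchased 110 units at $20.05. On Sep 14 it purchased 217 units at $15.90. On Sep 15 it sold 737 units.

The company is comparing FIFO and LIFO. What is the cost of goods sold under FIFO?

COGS = $13,684.45

FIFO COGS: 221 @ $19.70 + 135 @ $15.75 + 114 @ $20.20 + 137 @ $19.60 + 100 @ $16.15 + 30 @ $20.05 = $13,684.45
LIFO COGS: 217 @ $15.90 + 110 @ $20.05 + 100 @ $16.15 + 137 @ $19.60 + 114 @ $20.20 + 59 @ $15.75 = $13,188.05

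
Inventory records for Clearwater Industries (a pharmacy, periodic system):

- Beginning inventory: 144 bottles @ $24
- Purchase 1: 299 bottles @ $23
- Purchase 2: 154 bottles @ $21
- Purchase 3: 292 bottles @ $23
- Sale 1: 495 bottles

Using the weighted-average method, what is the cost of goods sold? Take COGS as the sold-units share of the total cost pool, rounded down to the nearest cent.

COGS = $11,293.68

Sale 1, sell 495: 495/889 × $20,283.00 → $11,293.68
Ending inventory (cost pool remaining) = $8,989.32
Check: goods available $20,283.00 = COGS $11,293.68 + ending $8,989.32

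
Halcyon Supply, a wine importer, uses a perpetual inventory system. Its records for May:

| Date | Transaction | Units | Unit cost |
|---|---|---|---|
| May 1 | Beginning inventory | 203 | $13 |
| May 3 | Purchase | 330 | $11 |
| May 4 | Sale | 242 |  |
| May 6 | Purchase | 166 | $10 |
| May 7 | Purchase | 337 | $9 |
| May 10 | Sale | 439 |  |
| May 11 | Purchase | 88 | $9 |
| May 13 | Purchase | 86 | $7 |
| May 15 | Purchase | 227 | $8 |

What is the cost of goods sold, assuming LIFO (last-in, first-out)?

COGS = $6,715

May 4, 242 sold [LIFO — newest first]: 242 @ $11 = $2,662
May 10, 439 sold [LIFO — newest first]: 337 @ $9 + 102 @ $10 = $4,053
Total COGS = $2,662 + $4,053 = $6,715
Ending inventory: 203 @ $13 + 88 @ $11 + 64 @ $10 + 88 @ $9 + 86 @ $7 + 227 @ $8 = $7,457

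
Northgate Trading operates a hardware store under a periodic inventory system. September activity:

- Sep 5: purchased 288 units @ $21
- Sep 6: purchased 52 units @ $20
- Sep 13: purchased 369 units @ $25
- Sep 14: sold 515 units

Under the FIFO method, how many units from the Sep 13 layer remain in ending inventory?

Sep 14, 515 sold [FIFO — oldest first]: 288 @ $21 + 52 @ $20 + 175 @ $25 = $11,463
Ending inventory: 194 @ $25 = $4,850
Check: goods available $16,313 = COGS $11,463 + ending $4,850

194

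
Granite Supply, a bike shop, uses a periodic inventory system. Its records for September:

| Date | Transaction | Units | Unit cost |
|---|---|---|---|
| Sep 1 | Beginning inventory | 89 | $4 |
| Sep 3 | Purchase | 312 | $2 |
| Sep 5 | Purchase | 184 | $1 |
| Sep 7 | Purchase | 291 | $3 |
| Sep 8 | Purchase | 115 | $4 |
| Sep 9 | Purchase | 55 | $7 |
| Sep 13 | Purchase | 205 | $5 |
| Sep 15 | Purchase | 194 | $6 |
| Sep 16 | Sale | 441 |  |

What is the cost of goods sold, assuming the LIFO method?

Sep 16, 441 sold [LIFO — newest first]: 194 @ $6 + 205 @ $5 + 42 @ $7 = $2,483
Ending inventory: 89 @ $4 + 312 @ $2 + 184 @ $1 + 291 @ $3 + 115 @ $4 + 13 @ $7 = $2,588

COGS = $2,483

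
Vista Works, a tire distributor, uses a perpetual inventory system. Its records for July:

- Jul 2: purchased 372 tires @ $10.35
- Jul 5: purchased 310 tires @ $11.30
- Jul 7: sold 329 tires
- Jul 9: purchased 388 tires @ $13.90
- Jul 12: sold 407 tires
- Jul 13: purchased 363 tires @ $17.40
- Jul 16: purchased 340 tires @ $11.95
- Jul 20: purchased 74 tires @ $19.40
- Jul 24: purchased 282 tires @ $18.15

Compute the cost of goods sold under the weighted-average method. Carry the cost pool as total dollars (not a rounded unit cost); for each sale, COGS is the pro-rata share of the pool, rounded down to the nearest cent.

COGS = $8,599.93

After Jul 2: 372 on hand, pool $3,850.20 (≈ $10.3500 each)
After Jul 5: 682 on hand, pool $7,353.20 (≈ $10.7818 each)
Jul 7, sell 329: 329/682 × $7,353.20 → $3,547.21
After Jul 9: 741 on hand, pool $9,199.19 (≈ $12.4146 each)
Jul 12, sell 407: 407/741 × $9,199.19 → $5,052.72
After Jul 13: 697 on hand, pool $10,462.67 (≈ $15.0110 each)
After Jul 16: 1037 on hand, pool $14,525.67 (≈ $14.0074 each)
After Jul 20: 1111 on hand, pool $15,961.27 (≈ $14.3666 each)
After Jul 24: 1393 on hand, pool $21,079.57 (≈ $15.1325 each)
Total COGS = $3,547.21 + $5,052.72 = $8,599.93
Ending inventory (cost pool remaining) = $21,079.57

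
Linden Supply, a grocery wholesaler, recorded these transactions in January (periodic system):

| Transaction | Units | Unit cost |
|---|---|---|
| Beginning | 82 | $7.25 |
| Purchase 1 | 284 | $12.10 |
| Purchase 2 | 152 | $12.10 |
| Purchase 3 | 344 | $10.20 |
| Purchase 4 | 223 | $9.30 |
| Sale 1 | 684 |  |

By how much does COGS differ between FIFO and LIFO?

FIFO COGS: 82 @ $7.25 + 284 @ $12.10 + 152 @ $12.10 + 166 @ $10.20 = $7,563.30
LIFO COGS: 223 @ $9.30 + 344 @ $10.20 + 117 @ $12.10 = $6,998.40
Difference = |$7,563.30 − $6,998.40| = $564.90

$564.90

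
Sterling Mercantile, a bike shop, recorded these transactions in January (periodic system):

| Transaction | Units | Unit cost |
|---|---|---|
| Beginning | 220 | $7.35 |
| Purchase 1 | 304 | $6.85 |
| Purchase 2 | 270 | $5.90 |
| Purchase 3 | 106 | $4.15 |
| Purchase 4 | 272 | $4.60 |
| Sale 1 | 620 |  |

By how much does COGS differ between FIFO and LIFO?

$1,146.90

FIFO COGS: 220 @ $7.35 + 304 @ $6.85 + 96 @ $5.90 = $4,265.80
LIFO COGS: 272 @ $4.60 + 106 @ $4.15 + 242 @ $5.90 = $3,118.90
Difference = |$4,265.80 − $3,118.90| = $1,146.90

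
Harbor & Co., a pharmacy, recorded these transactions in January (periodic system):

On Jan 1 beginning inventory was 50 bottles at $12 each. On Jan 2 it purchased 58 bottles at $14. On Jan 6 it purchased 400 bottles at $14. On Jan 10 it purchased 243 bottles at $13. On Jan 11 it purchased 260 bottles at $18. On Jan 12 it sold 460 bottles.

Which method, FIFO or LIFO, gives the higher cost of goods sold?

LIFO

FIFO COGS: 50 @ $12 + 58 @ $14 + 352 @ $14 = $6,340
LIFO COGS: 260 @ $18 + 200 @ $13 = $7,280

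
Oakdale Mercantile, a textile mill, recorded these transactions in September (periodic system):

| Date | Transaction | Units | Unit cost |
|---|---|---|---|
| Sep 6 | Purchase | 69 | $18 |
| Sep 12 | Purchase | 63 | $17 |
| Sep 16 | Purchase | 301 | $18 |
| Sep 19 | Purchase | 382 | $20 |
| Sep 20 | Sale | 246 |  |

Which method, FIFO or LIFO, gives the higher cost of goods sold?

FIFO COGS: 69 @ $18 + 63 @ $17 + 114 @ $18 = $4,365
LIFO COGS: 246 @ $20 = $4,920

LIFO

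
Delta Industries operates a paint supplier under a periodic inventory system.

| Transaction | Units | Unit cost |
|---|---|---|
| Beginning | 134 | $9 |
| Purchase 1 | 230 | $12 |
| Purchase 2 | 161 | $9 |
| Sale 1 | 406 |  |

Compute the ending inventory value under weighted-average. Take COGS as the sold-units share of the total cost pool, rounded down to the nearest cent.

Sale 1, sell 406: 406/525 × $5,415.00 → $4,187.60
Ending inventory (cost pool remaining) = $1,227.40
Check: goods available $5,415.00 = COGS $4,187.60 + ending $1,227.40

Ending inventory = $1,227.40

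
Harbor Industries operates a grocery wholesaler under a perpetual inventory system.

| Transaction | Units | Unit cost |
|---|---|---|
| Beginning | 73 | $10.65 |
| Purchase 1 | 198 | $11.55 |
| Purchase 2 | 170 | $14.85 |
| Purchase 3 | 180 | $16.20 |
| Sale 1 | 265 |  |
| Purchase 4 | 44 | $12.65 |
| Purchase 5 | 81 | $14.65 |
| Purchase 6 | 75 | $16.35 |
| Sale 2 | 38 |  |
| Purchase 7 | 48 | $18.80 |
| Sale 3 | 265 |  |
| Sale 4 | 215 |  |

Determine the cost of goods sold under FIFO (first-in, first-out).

Sale 1 (265) [FIFO — oldest first]: 73 @ $10.65 + 192 @ $11.55 = $2,995.05
Sale 2 (38) [FIFO — oldest first]: 6 @ $11.55 + 32 @ $14.85 = $544.50
Sale 3 (265) [FIFO — oldest first]: 138 @ $14.85 + 127 @ $16.20 = $4,106.70
Sale 4 (215) [FIFO — oldest first]: 53 @ $16.20 + 44 @ $12.65 + 81 @ $14.65 + 37 @ $16.35 = $3,206.80
Total COGS = $2,995.05 + $544.50 + $4,106.70 + $3,206.80 = $10,853.05
Ending inventory: 38 @ $16.35 + 48 @ $18.80 = $1,523.70

COGS = $10,853.05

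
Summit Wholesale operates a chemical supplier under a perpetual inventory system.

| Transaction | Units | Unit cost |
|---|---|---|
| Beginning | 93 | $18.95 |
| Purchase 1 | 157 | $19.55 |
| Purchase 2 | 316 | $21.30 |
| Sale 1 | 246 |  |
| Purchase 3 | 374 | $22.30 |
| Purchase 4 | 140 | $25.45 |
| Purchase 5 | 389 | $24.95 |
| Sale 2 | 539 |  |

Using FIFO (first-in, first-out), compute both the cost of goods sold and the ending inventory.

Sale 1 (246) [FIFO — oldest first]: 93 @ $18.95 + 153 @ $19.55 = $4,753.50
Sale 2 (539) [FIFO — oldest first]: 4 @ $19.55 + 316 @ $21.30 + 219 @ $22.30 = $11,692.70
Total COGS = $4,753.50 + $11,692.70 = $16,446.20
Ending inventory: 155 @ $22.30 + 140 @ $25.45 + 389 @ $24.95 = $16,725.05

COGS = $16,446.20; ending inventory = $16,725.05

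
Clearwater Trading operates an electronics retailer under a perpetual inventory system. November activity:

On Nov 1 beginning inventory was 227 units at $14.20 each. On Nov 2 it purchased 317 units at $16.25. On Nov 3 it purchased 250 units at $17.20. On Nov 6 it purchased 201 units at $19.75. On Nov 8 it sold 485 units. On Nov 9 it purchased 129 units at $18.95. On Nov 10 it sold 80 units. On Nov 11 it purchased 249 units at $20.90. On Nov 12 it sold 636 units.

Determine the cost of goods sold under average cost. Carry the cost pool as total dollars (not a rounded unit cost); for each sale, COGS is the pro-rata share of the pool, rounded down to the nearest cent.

COGS = $21,141.31

After Nov 1: 227 on hand, pool $3,223.40 (≈ $14.2000 each)
After Nov 2: 544 on hand, pool $8,374.65 (≈ $15.3946 each)
After Nov 3: 794 on hand, pool $12,674.65 (≈ $15.9630 each)
After Nov 6: 995 on hand, pool $16,644.40 (≈ $16.7280 each)
Nov 8, sell 485: 485/995 × $16,644.40 → $8,113.09
After Nov 9: 639 on hand, pool $10,975.86 (≈ $17.1766 each)
Nov 10, sell 80: 80/639 × $10,975.86 → $1,374.12
After Nov 11: 808 on hand, pool $14,805.84 (≈ $18.3241 each)
Nov 12, sell 636: 636/808 × $14,805.84 → $11,654.10
Total COGS = $8,113.09 + $1,374.12 + $11,654.10 = $21,141.31
Ending inventory (cost pool remaining) = $3,151.74
Check: goods available $24,293.05 = COGS $21,141.31 + ending $3,151.74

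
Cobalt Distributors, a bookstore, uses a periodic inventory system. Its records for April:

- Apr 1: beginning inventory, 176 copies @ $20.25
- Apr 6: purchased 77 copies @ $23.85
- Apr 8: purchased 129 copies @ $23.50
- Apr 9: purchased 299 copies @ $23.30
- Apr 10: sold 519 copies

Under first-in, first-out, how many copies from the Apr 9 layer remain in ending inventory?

162

Apr 10, 519 sold [FIFO — oldest first]: 176 @ $20.25 + 77 @ $23.85 + 129 @ $23.50 + 137 @ $23.30 = $11,624.05
Ending inventory: 162 @ $23.30 = $3,774.60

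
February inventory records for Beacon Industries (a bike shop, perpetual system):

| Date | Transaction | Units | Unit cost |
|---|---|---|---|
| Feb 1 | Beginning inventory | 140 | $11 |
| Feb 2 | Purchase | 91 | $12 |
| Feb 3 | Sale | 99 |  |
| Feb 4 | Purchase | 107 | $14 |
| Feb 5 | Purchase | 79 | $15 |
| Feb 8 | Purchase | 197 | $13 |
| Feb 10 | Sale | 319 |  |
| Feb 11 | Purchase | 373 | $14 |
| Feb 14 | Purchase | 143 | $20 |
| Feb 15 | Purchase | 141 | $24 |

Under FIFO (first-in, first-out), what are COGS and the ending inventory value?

COGS = $5,328; ending inventory = $14,014

Feb 3, 99 sold [FIFO — oldest first]: 99 @ $11 = $1,089
Feb 10, 319 sold [FIFO — oldest first]: 41 @ $11 + 91 @ $12 + 107 @ $14 + 79 @ $15 + 1 @ $13 = $4,239
Total COGS = $1,089 + $4,239 = $5,328
Ending inventory: 196 @ $13 + 373 @ $14 + 143 @ $20 + 141 @ $24 = $14,014
Check: goods available $19,342 = COGS $5,328 + ending $14,014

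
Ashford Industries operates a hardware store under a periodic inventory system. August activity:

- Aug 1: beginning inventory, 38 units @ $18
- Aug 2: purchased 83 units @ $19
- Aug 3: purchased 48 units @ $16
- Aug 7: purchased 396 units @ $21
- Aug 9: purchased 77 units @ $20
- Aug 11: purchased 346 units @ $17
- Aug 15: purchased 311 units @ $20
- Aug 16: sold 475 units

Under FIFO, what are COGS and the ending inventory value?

COGS = $9,455; ending inventory = $15,532

Aug 16, 475 sold [FIFO — oldest first]: 38 @ $18 + 83 @ $19 + 48 @ $16 + 306 @ $21 = $9,455
Ending inventory: 90 @ $21 + 77 @ $20 + 346 @ $17 + 311 @ $20 = $15,532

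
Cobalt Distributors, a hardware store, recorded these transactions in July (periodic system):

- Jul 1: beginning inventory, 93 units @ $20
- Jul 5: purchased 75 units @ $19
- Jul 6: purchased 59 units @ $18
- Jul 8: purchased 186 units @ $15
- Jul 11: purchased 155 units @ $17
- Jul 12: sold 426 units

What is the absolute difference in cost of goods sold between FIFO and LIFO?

$377

FIFO COGS: 93 @ $20 + 75 @ $19 + 59 @ $18 + 186 @ $15 + 13 @ $17 = $7,358
LIFO COGS: 155 @ $17 + 186 @ $15 + 59 @ $18 + 26 @ $19 = $6,981
Difference = |$7,358 − $6,981| = $377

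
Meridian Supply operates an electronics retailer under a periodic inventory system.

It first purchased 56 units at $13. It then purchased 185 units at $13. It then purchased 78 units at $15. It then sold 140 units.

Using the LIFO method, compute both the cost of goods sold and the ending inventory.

COGS = $1,976; ending inventory = $2,327

Sale 1 (140) [LIFO — newest first]: 78 @ $15 + 62 @ $13 = $1,976
Ending inventory: 56 @ $13 + 123 @ $13 = $2,327
Check: goods available $4,303 = COGS $1,976 + ending $2,327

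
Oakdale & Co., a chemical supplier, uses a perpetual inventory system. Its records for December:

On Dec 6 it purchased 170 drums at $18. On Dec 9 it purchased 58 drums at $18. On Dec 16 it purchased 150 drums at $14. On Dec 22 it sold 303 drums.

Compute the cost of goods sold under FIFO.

Dec 22, 303 sold [FIFO — oldest first]: 170 @ $18 + 58 @ $18 + 75 @ $14 = $5,154
Ending inventory: 75 @ $14 = $1,050
Check: goods available $6,204 = COGS $5,154 + ending $1,050

COGS = $5,154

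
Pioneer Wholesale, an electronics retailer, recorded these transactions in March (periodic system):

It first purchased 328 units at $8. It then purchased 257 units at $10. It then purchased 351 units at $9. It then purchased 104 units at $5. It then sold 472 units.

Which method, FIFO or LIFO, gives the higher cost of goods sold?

FIFO COGS: 328 @ $8 + 144 @ $10 = $4,064
LIFO COGS: 104 @ $5 + 351 @ $9 + 17 @ $10 = $3,849

FIFO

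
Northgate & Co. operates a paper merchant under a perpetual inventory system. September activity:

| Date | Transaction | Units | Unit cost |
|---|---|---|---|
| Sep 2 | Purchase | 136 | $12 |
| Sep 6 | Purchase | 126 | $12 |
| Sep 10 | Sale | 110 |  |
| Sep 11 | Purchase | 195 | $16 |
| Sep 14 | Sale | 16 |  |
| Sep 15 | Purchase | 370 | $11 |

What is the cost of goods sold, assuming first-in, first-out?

COGS = $1,512

Sep 10, 110 sold [FIFO — oldest first]: 110 @ $12 = $1,320
Sep 14, 16 sold [FIFO — oldest first]: 16 @ $12 = $192
Total COGS = $1,320 + $192 = $1,512
Ending inventory: 10 @ $12 + 126 @ $12 + 195 @ $16 + 370 @ $11 = $8,822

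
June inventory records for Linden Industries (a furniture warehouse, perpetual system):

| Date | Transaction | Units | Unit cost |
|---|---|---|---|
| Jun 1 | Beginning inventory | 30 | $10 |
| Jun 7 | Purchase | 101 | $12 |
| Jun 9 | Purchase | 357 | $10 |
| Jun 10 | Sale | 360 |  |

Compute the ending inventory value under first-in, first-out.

Ending inventory = $1,280

Jun 10, 360 sold [FIFO — oldest first]: 30 @ $10 + 101 @ $12 + 229 @ $10 = $3,802
Ending inventory: 128 @ $10 = $1,280
Check: goods available $5,082 = COGS $3,802 + ending $1,280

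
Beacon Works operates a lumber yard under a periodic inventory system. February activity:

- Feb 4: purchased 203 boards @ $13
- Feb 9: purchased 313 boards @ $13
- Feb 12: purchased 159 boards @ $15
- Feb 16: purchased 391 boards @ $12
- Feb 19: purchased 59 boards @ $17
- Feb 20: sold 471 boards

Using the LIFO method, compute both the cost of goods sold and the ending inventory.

Feb 20, 471 sold [LIFO — newest first]: 59 @ $17 + 391 @ $12 + 21 @ $15 = $6,010
Ending inventory: 203 @ $13 + 313 @ $13 + 138 @ $15 = $8,778

COGS = $6,010; ending inventory = $8,778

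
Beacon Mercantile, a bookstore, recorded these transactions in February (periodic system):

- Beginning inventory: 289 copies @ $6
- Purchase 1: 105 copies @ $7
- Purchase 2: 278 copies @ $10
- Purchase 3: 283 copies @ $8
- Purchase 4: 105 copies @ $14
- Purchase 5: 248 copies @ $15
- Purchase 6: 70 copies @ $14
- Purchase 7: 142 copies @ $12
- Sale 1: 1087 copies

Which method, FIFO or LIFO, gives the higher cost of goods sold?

FIFO COGS: 289 @ $6 + 105 @ $7 + 278 @ $10 + 283 @ $8 + 105 @ $14 + 27 @ $15 = $9,388
LIFO COGS: 142 @ $12 + 70 @ $14 + 248 @ $15 + 105 @ $14 + 283 @ $8 + 239 @ $10 = $12,528

LIFO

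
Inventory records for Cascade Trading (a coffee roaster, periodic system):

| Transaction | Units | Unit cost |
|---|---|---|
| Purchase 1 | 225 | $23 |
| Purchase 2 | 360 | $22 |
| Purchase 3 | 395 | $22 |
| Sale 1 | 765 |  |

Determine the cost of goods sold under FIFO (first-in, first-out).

Sale 1 (765) [FIFO — oldest first]: 225 @ $23 + 360 @ $22 + 180 @ $22 = $17,055
Ending inventory: 215 @ $22 = $4,730

COGS = $17,055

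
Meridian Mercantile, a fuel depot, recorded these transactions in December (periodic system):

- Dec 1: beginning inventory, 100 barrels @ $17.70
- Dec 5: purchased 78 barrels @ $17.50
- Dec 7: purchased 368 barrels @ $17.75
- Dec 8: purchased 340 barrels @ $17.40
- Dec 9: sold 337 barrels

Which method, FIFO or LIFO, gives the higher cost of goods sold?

FIFO

FIFO COGS: 100 @ $17.70 + 78 @ $17.50 + 159 @ $17.75 = $5,957.25
LIFO COGS: 337 @ $17.40 = $5,863.80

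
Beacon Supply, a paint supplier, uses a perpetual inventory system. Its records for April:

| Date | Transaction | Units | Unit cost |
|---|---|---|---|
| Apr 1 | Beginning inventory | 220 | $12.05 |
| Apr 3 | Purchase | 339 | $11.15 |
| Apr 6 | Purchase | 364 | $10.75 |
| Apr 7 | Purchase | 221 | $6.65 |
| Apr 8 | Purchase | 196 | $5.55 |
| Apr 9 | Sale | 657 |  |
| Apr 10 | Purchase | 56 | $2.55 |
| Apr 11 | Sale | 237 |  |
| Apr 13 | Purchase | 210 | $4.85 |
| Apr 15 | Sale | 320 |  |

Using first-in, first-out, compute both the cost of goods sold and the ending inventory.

Apr 9, 657 sold [FIFO — oldest first]: 220 @ $12.05 + 339 @ $11.15 + 98 @ $10.75 = $7,484.35
Apr 11, 237 sold [FIFO — oldest first]: 237 @ $10.75 = $2,547.75
Apr 15, 320 sold [FIFO — oldest first]: 29 @ $10.75 + 221 @ $6.65 + 70 @ $5.55 = $2,169.90
Total COGS = $7,484.35 + $2,547.75 + $2,169.90 = $12,202.00
Ending inventory: 126 @ $5.55 + 56 @ $2.55 + 210 @ $4.85 = $1,860.60
Check: goods available $14,062.60 = COGS $12,202.00 + ending $1,860.60

COGS = $12,202.00; ending inventory = $1,860.60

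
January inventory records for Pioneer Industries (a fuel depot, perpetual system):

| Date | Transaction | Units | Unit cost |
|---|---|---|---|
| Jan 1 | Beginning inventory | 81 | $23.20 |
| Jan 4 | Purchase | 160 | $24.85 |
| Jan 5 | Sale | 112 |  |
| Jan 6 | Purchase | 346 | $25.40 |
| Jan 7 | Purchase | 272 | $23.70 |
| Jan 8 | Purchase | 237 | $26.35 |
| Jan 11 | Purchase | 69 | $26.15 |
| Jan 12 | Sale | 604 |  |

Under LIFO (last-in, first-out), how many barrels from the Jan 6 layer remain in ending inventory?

Jan 5, 112 sold [LIFO — newest first]: 112 @ $24.85 = $2,783.20
Jan 12, 604 sold [LIFO — newest first]: 69 @ $26.15 + 237 @ $26.35 + 272 @ $23.70 + 26 @ $25.40 = $15,156.10
Total COGS = $2,783.20 + $15,156.10 = $17,939.30
Ending inventory: 81 @ $23.20 + 48 @ $24.85 + 320 @ $25.40 = $11,200.00

320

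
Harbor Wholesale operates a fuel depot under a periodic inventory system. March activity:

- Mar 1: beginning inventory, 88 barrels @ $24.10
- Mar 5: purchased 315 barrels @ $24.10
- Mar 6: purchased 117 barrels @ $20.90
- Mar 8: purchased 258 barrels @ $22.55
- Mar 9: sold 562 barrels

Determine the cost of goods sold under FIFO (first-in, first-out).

Mar 9, 562 sold [FIFO — oldest first]: 88 @ $24.10 + 315 @ $24.10 + 117 @ $20.90 + 42 @ $22.55 = $13,104.70
Ending inventory: 216 @ $22.55 = $4,870.80

COGS = $13,104.70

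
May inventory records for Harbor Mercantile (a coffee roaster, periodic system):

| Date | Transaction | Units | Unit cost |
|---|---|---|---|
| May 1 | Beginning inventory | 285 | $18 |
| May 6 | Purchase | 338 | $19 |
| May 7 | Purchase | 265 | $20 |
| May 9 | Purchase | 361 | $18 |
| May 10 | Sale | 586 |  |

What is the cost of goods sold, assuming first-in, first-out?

COGS = $10,849

May 10, 586 sold [FIFO — oldest first]: 285 @ $18 + 301 @ $19 = $10,849
Ending inventory: 37 @ $19 + 265 @ $20 + 361 @ $18 = $12,501
Check: goods available $23,350 = COGS $10,849 + ending $12,501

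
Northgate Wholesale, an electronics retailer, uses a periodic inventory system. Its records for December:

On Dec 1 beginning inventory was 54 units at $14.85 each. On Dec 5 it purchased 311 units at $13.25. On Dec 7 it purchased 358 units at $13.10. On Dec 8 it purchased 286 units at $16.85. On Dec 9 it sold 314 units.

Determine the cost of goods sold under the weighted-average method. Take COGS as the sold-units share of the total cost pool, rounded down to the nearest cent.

Dec 9, sell 314: 314/1009 × $14,431.55 → $4,491.08
Ending inventory (cost pool remaining) = $9,940.47

COGS = $4,491.08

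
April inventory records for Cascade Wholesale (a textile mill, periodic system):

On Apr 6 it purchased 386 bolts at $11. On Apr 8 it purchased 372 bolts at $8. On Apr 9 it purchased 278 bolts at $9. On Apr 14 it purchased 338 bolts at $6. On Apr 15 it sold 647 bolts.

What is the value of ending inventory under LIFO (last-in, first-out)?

Ending inventory = $6,974

Apr 15, 647 sold [LIFO — newest first]: 338 @ $6 + 278 @ $9 + 31 @ $8 = $4,778
Ending inventory: 386 @ $11 + 341 @ $8 = $6,974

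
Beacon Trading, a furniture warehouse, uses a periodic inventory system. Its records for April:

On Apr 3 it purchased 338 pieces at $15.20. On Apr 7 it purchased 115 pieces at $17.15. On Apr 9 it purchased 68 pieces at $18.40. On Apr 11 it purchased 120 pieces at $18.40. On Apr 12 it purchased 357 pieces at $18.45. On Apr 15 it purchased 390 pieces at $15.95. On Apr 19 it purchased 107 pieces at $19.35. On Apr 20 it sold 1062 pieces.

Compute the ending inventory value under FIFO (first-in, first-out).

Ending inventory = $7,270.15

Apr 20, 1062 sold [FIFO — oldest first]: 338 @ $15.20 + 115 @ $17.15 + 68 @ $18.40 + 120 @ $18.40 + 357 @ $18.45 + 64 @ $15.95 = $18,176.50
Ending inventory: 326 @ $15.95 + 107 @ $19.35 = $7,270.15
Check: goods available $25,446.65 = COGS $18,176.50 + ending $7,270.15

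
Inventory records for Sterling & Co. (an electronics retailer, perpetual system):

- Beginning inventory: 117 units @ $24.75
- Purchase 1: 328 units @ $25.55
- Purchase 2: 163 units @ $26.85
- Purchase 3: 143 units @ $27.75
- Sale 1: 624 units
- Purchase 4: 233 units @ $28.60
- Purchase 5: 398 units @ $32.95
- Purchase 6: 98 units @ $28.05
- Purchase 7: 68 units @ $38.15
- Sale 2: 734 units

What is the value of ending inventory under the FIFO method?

Ending inventory = $6,133.90

Sale 1 (624) [FIFO — oldest first]: 117 @ $24.75 + 328 @ $25.55 + 163 @ $26.85 + 16 @ $27.75 = $16,096.70
Sale 2 (734) [FIFO — oldest first]: 127 @ $27.75 + 233 @ $28.60 + 374 @ $32.95 = $22,511.35
Total COGS = $16,096.70 + $22,511.35 = $38,608.05
Ending inventory: 24 @ $32.95 + 98 @ $28.05 + 68 @ $38.15 = $6,133.90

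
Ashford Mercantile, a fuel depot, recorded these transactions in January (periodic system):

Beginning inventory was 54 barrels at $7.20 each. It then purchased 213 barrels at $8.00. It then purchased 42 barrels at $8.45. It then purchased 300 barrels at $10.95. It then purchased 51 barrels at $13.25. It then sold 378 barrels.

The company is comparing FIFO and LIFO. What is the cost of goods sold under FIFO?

FIFO COGS: 54 @ $7.20 + 213 @ $8.00 + 42 @ $8.45 + 69 @ $10.95 = $3,203.25
LIFO COGS: 51 @ $13.25 + 300 @ $10.95 + 27 @ $8.45 = $4,188.90

COGS = $3,203.25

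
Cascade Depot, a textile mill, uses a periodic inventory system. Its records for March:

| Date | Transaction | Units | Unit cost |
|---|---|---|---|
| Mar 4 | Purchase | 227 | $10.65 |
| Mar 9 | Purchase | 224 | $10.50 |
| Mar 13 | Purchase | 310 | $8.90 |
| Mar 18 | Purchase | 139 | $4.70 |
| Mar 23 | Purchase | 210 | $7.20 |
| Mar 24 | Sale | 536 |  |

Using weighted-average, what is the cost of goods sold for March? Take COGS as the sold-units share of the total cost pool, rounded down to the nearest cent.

Mar 24, sell 536: 536/1110 × $9,693.85 → $4,680.99
Ending inventory (cost pool remaining) = $5,012.86

COGS = $4,680.99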